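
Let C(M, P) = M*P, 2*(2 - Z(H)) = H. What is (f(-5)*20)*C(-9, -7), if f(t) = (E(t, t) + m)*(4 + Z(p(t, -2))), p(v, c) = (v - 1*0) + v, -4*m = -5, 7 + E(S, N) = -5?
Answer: -148995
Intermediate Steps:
E(S, N) = -12 (E(S, N) = -7 - 5 = -12)
m = 5/4 (m = -¼*(-5) = 5/4 ≈ 1.2500)
p(v, c) = 2*v (p(v, c) = (v + 0) + v = v + v = 2*v)
Z(H) = 2 - H/2
f(t) = -129/2 + 43*t/4 (f(t) = (-12 + 5/4)*(4 + (2 - t)) = -43*(4 + (2 - t))/4 = -43*(6 - t)/4 = -129/2 + 43*t/4)
(f(-5)*20)*C(-9, -7) = ((-129/2 + (43/4)*(-5))*20)*(-9*(-7)) = ((-129/2 - 215/4)*20)*63 = -473/4*20*63 = -2365*63 = -148995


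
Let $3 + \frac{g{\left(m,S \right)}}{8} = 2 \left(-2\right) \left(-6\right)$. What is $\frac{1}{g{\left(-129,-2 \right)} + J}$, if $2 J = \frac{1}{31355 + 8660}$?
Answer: $\frac{80030}{13445041} \approx 0.0059524$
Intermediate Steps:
$J = \frac{1}{80030}$ ($J = \frac{1}{2 \left(31355 + 8660\right)} = \frac{1}{2 \cdot 40015} = \frac{1}{2} \cdot \frac{1}{40015} = \frac{1}{80030} \approx 1.2495 \cdot 10^{-5}$)
$g{\left(m,S \right)} = 168$ ($g{\left(m,S \right)} = -24 + 8 \cdot 2 \left(-2\right) \left(-6\right) = -24 + 8 \left(\left(-4\right) \left(-6\right)\right) = -24 + 8 \cdot 24 = -24 + 192 = 168$)
$\frac{1}{g{\left(-129,-2 \right)} + J} = \frac{1}{168 + \frac{1}{80030}} = \frac{1}{\frac{13445041}{80030}} = \frac{80030}{13445041}$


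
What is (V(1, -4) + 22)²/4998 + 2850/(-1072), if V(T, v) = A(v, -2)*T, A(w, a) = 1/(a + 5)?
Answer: -30846623/12055176 ≈ -2.5588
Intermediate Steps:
A(w, a) = 1/(5 + a)
V(T, v) = T/3 (V(T, v) = T/(5 - 2) = T/3)
(V(1, -4) + 22)²/4998 + 2850/(-1072) = ((⅓)*1 + 22)²/4998 + 2850/(-1072) = (⅓ + 22)²*(1/4998) + 2850*(-1/1072) = (67/3)²*(1/4998) - 1425/536 = (4489/9)*(1/4998) - 1425/536 = 4489/44982 - 1425/536 = -30846623/12055176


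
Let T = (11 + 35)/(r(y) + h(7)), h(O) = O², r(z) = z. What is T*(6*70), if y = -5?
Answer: 4830/11 ≈ 439.09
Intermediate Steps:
T = 23/22 (T = (11 + 35)/(-5 + 7²) = 46/(-5 + 49) = 46/44 = 46*(1/44) = 23/22 ≈ 1.0455)
T*(6*70) = 23*(6*70)/22 = (23/22)*420 = 4830/11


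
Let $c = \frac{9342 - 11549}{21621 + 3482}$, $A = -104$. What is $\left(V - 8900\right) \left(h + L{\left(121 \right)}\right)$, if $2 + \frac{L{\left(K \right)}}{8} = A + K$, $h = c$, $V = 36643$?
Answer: $\frac{83510674679}{25103} \approx 3.3267 \cdot 10^{6}$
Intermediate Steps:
$c = - \frac{2207}{25103} \approx -0.087918$
$h = - \frac{2207}{25103} \approx -0.087918$
$L{\left(K \right)} = -848 + 8 K$ ($L{\left(K \right)} = -16 + 8 \left(-104 + K\right) = -16 + \left(-832 + 8 K\right) = -848 + 8 K$)
$\left(V - 8900\right) \left(h + L{\left(121 \right)}\right) = \left(36643 - 8900\right) \left(- \frac{2207}{25103} + \left(-848 + 8 \cdot 121\right)\right) = 27743 \left(- \frac{2207}{25103} + \left(-848 + 968\right)\right) = 27743 \left(- \frac{2207}{25103} + 120\right) = 27743 \cdot \frac{3010153}{25103} = \frac{83510674679}{25103}$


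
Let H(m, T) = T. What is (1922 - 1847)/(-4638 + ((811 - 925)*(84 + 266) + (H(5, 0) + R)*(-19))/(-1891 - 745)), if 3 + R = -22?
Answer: -197700/12186343 ≈ -0.016223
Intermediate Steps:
R = -25 (R = -3 - 22 = -25)
(1922 - 1847)/(-4638 + ((811 - 925)*(84 + 266) + (H(5, 0) + R)*(-19))/(-1891 - 745)) = (1922 - 1847)/(-4638 + ((811 - 925)*(84 + 266) + (0 - 25)*(-19))/(-1891 - 745)) = 75/(-4638 + (-114*350 - 25*(-19))/(-2636)) = 75/(-4638 + (-39900 + 475)*(-1/2636)) = 75/(-4638 - 39425*(-1/2636)) = 75/(-4638 + 39425/2636) = 75/(-12186343/2636) = 75*(-2636/12186343) = -197700/12186343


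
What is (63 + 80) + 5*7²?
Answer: 388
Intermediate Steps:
(63 + 80) + 5*7² = 143 + 5*49 = 143 + 245 = 388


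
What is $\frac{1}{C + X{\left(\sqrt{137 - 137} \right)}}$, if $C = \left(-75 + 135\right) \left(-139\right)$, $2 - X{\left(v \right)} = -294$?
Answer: $- \frac{1}{8044} \approx -0.00012432$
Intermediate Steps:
$X{\left(v \right)} = 296$ ($X{\left(v \right)} = 2 - -294 = 2 + 294 = 296$)
$C = -8340$ ($C = 60 \left(-139\right) = -8340$)
$\frac{1}{C + X{\left(\sqrt{137 - 137} \right)}} = \frac{1}{-8340 + 296} = \frac{1}{-8044} = - \frac{1}{8044}$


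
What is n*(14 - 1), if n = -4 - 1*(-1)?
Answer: -39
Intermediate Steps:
n = -3 (n = -4 + 1 = -3)
n*(14 - 1) = -3*(14 - 1) = -3*13 = -39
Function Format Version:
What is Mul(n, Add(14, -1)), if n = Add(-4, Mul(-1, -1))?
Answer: -39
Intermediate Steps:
n = -3 (n = Add(-4, 1) = -3)
Mul(n, Add(14, -1)) = Mul(-3, Add(14, -1)) = Mul(-3, 13) = -39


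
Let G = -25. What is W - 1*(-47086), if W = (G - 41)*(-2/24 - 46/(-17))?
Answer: 1595039/34 ≈ 46913.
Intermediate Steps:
W = -5885/34 (W = (-25 - 41)*(-2/24 - 46/(-17)) = -66*(-2*1/24 - 46*(-1/17)) = -66*(-1/12 + 46/17) = -66*535/204 = -5885/34 ≈ -173.09)
W - 1*(-47086) = -5885/34 - 1*(-47086) = -5885/34 + 47086 = 1595039/34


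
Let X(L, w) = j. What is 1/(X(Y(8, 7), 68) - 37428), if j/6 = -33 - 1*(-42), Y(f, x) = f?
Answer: -1/37374 ≈ -2.6757e-5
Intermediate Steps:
j = 54 (j = 6*(-33 - 1*(-42)) = 6*(-33 + 42) = 6*9 = 54)
X(L, w) = 54
1/(X(Y(8, 7), 68) - 37428) = 1/(54 - 37428) = 1/(-37374) = -1/37374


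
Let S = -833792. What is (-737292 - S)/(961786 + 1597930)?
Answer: 24125/639929 ≈ 0.037700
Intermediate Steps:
(-737292 - S)/(961786 + 1597930) = (-737292 - 1*(-833792))/(961786 + 1597930) = (-737292 + 833792)/2559716 = 96500*(1/2559716) = 24125/639929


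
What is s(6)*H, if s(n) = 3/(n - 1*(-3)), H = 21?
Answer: 7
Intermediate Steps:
s(n) = 3/(3 + n) (s(n) = 3/(n + 3) = 3/(3 + n))
s(6)*H = (3/(3 + 6))*21 = (3/9)*21 = (3*(⅑))*21 = (⅓)*21 = 7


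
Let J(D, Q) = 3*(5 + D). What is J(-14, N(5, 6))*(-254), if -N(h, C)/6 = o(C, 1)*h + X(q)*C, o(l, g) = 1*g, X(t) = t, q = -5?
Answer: 6858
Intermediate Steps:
o(l, g) = g
N(h, C) = -6*h + 30*C (N(h, C) = -6*(1*h - 5*C) = -6*(h - 5*C) = -6*h + 30*C)
J(D, Q) = 15 + 3*D
J(-14, N(5, 6))*(-254) = (15 + 3*(-14))*(-254) = (15 - 42)*(-254) = -27*(-254) = 6858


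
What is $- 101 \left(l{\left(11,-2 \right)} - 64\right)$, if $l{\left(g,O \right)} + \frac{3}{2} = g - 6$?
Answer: $\frac{12221}{2} \approx 6110.5$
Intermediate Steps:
$l{\left(g,O \right)} = - \frac{15}{2} + g$ ($l{\left(g,O \right)} = - \frac{3}{2} + \left(g - 6\right) = - \frac{3}{2} + \left(-6 + g\right) = - \frac{15}{2} + g$)
$- 101 \left(l{\left(11,-2 \right)} - 64\right) = - 101 \left(\left(- \frac{15}{2} + 11\right) - 64\right) = - 101 \left(\frac{7}{2} - 64\right) = \left(-101\right) \left(- \frac{121}{2}\right) = \frac{12221}{2}$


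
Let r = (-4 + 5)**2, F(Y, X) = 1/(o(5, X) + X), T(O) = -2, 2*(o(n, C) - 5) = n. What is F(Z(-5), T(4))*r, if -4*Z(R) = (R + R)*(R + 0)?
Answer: 2/11 ≈ 0.18182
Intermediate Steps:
o(n, C) = 5 + n/2
Z(R) = -R**2/2 (Z(R) = -(R + R)*(R + 0)/4 = -2*R*R/4 = -R**2/2)
F(Y, X) = 1/(15/2 + X) (F(Y, X) = 1/((5 + (1/2)*5) + X) = 1/((5 + 5/2) + X) = 1/(15/2 + X))
r = 1 (r = 1**2 = 1)
F(Z(-5), T(4))*r = (2/(15 + 2*(-2)))*1 = (2/(15 - 4))*1 = (2/11)*1 = 2/11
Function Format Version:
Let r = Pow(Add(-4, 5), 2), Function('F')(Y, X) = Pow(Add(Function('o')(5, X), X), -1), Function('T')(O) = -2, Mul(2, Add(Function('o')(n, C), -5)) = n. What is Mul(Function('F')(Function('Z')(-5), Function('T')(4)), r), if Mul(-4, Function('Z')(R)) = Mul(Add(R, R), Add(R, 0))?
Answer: Rational(2, 11) ≈ 0.18182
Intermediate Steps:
Function('o')(n, C) = Add(5, Mul(Rational(1, 2), n))
Function('Z')(R) = Mul(Rational(-1, 2), Pow(R, 2)) (Function('Z')(R) = Mul(Rational(-1, 4), Mul(Add(R, R), Add(R, 0))) = Mul(Rational(-1, 4), Mul(Mul(2, R), R)) = Mul(Rational(-1, 4), Mul(2, Pow(R, 2))) = Mul(Rational(-1, 2), Pow(R, 2)))
Function('F')(Y, X) = Pow(Add(Rational(15, 2), X), -1) (Function('F')(Y, X) = Pow(Add(Add(5, Mul(Rational(1, 2), 5)), X), -1) = Pow(Add(Add(5, Rational(5, 2)), X), -1) = Pow(Add(Rational(15, 2), X), -1))
r = 1 (r = Pow(1, 2) = 1)
Mul(Function('F')(Function('Z')(-5), Function('T')(4)), r) = Mul(Mul(2, Pow(Add(15, Mul(2, -2)), -1)), 1) = Mul(Mul(2, Pow(Add(15, -4), -1)), 1) = Mul(Mul(2, Pow(11, -1)), 1) = Mul(Mul(2, Rational(1, 11)), 1) = Mul(Rational(2, 11), 1) = Rational(2, 11)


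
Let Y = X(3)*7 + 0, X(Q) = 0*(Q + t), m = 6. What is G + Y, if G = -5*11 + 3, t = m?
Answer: -52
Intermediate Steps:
t = 6
X(Q) = 0 (X(Q) = 0*(Q + 6) = 0*(6 + Q) = 0)
Y = 0 (Y = 0*7 + 0 = 0 + 0 = 0)
G = -52 (G = -55 + 3 = -52)
G + Y = -52 + 0 = -52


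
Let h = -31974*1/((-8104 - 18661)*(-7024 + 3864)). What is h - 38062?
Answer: -1609592515387/42288700 ≈ -38062.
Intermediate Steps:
h = -15987/42288700 (h = -31974/((-3160*(-26765))) = -31974/84577400 = -31974*1/84577400 = -15987/42288700 ≈ -0.00037804)
h - 38062 = -15987/42288700 - 38062 = -1609592515387/42288700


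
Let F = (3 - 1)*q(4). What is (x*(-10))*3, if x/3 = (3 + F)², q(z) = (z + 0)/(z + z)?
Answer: -1440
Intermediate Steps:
q(z) = ½ (q(z) = z/((2*z)) = z*(1/(2*z)) = ½)
F = 1 (F = (3 - 1)*(½) = 2*(½) = 1)
x = 48 (x = 3*(3 + 1)² = 3*4² = 3*16 = 48)
(x*(-10))*3 = (48*(-10))*3 = -480*3 = -1440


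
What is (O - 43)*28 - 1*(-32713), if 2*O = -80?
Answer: 30389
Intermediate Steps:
O = -40 (O = (½)*(-80) = -40)
(O - 43)*28 - 1*(-32713) = (-40 - 43)*28 - 1*(-32713) = -83*28 + 32713 = -2324 + 32713 = 30389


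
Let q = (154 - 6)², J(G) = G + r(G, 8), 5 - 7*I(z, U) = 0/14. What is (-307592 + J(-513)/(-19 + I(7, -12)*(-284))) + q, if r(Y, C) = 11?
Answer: -443669950/1553 ≈ -2.8569e+5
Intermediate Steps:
I(z, U) = 5/7 (I(z, U) = 5/7 - 0/14 = 5/7 - ⅐*0 = 5/7 + 0 = 5/7)
J(G) = 11 + G (J(G) = G + 11 = 11 + G)
q = 21904 (q = 148² = 21904)
(-307592 + J(-513)/(-19 + I(7, -12)*(-284))) + q = (-307592 + (11 - 513)/(-19 + (5/7)*(-284))) + 21904 = (-307592 - 502/(-19 - 1420/7)) + 21904 = (-307592 - 502/(-1553/7)) + 21904 = (-307592 - 502*(-7/1553)) + 21904 = (-307592 + 3514/1553) + 21904 = -477686862/1553 + 21904 = -443669950/1553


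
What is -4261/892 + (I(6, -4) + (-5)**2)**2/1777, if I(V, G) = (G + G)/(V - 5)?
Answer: -7314009/1585084 ≈ -4.6143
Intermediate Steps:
I(V, G) = 2*G/(-5 + V) (I(V, G) = (2*G)/(-5 + V) = 2*G/(-5 + V))
-4261/892 + (I(6, -4) + (-5)**2)**2/1777 = -4261/892 + (2*(-4)/(-5 + 6) + (-5)**2)**2/1777 = -4261*1/892 + (2*(-4)/1 + 25)**2*(1/1777) = -4261/892 + (2*(-4)*1 + 25)**2*(1/1777) = -4261/892 + (-8 + 25)**2*(1/1777) = -4261/892 + 17**2*(1/1777) = -4261/892 + 289*(1/1777) = -4261/892 + 289/1777 = -7314009/1585084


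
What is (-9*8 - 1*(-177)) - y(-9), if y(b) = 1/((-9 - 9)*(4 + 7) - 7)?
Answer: 21526/205 ≈ 105.00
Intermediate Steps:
y(b) = -1/205 (y(b) = 1/(-18*11 - 7) = 1/(-198 - 7) = 1/(-205) = -1/205)
(-9*8 - 1*(-177)) - y(-9) = (-9*8 - 1*(-177)) - 1*(-1/205) = (-72 + 177) + 1/205 = 105 + 1/205 = 21526/205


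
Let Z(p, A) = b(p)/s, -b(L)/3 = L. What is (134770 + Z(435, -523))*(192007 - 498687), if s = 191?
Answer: -7893871130200/191 ≈ -4.1329e+10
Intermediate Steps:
b(L) = -3*L
Z(p, A) = -3*p/191
(134770 + Z(435, -523))*(192007 - 498687) = (134770 - 3/191*435)*(192007 - 498687) = (134770 - 1305/191)*(-306680) = (25739765/191)*(-306680) = -7893871130200/191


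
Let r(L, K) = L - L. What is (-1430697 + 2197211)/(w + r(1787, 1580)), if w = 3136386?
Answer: 383257/1568193 ≈ 0.24439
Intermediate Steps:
r(L, K) = 0
(-1430697 + 2197211)/(w + r(1787, 1580)) = (-1430697 + 2197211)/(3136386 + 0) = 766514/3136386 = 766514*(1/3136386) = 383257/1568193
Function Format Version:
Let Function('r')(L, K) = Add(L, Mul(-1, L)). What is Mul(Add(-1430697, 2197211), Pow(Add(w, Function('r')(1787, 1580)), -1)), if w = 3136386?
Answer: Rational(383257, 1568193) ≈ 0.24439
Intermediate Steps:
Function('r')(L, K) = 0
Mul(Add(-1430697, 2197211), Pow(Add(w, Function('r')(1787, 1580)), -1)) = Mul(Add(-1430697, 2197211), Pow(Add(3136386, 0), -1)) = Mul(766514, Pow(3136386, -1)) = Mul(766514, Rational(1, 3136386)) = Rational(383257, 1568193)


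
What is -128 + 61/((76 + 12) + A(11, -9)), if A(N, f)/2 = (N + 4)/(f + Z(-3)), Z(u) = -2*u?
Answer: -9923/78 ≈ -127.22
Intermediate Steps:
A(N, f) = 2*(4 + N)/(6 + f) (A(N, f) = 2*((N + 4)/(f - 2*(-3))) = 2*((4 + N)/(f + 6)) = 2*((4 + N)/(6 + f)) = 2*(4 + N)/(6 + f))
-128 + 61/((76 + 12) + A(11, -9)) = -128 + 61/((76 + 12) + 2*(4 + 11)/(6 - 9)) = -128 + 61/(88 + 2*15/(-3)) = -128 + 61/(88 + 2*(-⅓)*15) = -128 + 61/(88 - 10) = -128 + 61/78 = -9923/78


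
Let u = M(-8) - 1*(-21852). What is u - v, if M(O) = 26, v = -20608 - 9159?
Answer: 51645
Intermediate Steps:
v = -29767
u = 21878 (u = 26 - 1*(-21852) = 26 + 21852 = 21878)
u - v = 21878 - 1*(-29767) = 21878 + 29767 = 51645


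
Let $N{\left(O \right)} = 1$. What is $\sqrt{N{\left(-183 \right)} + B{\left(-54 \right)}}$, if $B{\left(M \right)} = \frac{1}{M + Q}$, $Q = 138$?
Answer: $\frac{\sqrt{1785}}{42} \approx 1.0059$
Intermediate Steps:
$B{\left(M \right)} = \frac{1}{138 + M}$ ($B{\left(M \right)} = \frac{1}{M + 138} = \frac{1}{138 + M}$)
$\sqrt{N{\left(-183 \right)} + B{\left(-54 \right)}} = \sqrt{1 + \frac{1}{138 - 54}} = \sqrt{1 + \frac{1}{84}} = \sqrt{\frac{85}{84}} = \frac{\sqrt{1785}}{42}$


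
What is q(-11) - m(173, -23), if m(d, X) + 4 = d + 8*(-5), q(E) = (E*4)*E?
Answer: 355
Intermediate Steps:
q(E) = 4*E**2 (q(E) = (4*E)*E = 4*E**2)
m(d, X) = -44 + d (m(d, X) = -4 + (d + 8*(-5)) = -4 + (d - 40) = -4 + (-40 + d) = -44 + d)
q(-11) - m(173, -23) = 4*(-11)**2 - (-44 + 173) = 4*121 - 1*129 = 484 - 129 = 355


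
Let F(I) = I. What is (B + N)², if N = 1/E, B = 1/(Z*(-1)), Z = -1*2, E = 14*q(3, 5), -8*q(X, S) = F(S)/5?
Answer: 1/196 ≈ 0.0051020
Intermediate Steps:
q(X, S) = -S/40 (q(X, S) = -S/(8*5) = -S/40)
E = -7/4 (E = 14*(-1/40*5) = 14*(-⅛) = -7/4 ≈ -1.7500)
Z = -2
B = ½ (B = 1/(-2*(-1)) = 1/2 = ½ ≈ 0.50000)
N = -4/7 (N = 1/(-7/4) = -4/7 ≈ -0.57143)
(B + N)² = (½ - 4/7)² = (-1/14)² = 1/196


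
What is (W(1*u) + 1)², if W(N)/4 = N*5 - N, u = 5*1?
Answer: 6561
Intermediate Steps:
u = 5
W(N) = 16*N (W(N) = 4*(N*5 - N) = 4*(5*N - N) = 4*(4*N) = 16*N)
(W(1*u) + 1)² = (16*(1*5) + 1)² = (16*5 + 1)² = (80 + 1)² = 81² = 6561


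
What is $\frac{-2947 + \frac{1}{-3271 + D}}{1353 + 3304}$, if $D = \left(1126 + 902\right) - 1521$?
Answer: $- \frac{8145509}{12871948} \approx -0.63281$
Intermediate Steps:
$D = 507$ ($D = 2028 - 1521 = 507$)
$\frac{-2947 + \frac{1}{-3271 + D}}{1353 + 3304} = \frac{-2947 + \frac{1}{-3271 + 507}}{1353 + 3304} = \frac{-2947 + \frac{1}{-2764}}{4657} = \left(-2947 - \frac{1}{2764}\right) \frac{1}{4657} = \left(- \frac{8145509}{2764}\right) \frac{1}{4657} = - \frac{8145509}{12871948}$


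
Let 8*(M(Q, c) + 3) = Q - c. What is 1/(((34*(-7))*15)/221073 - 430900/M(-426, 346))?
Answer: 14664509/63506666990 ≈ 0.00023091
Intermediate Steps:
M(Q, c) = -3 - c/8 + Q/8 (M(Q, c) = -3 + (Q - c)/8 = -3 + (-c/8 + Q/8) = -3 - c/8 + Q/8)
1/(((34*(-7))*15)/221073 - 430900/M(-426, 346)) = 1/(((34*(-7))*15)/221073 - 430900/(-3 - ⅛*346 + (⅛)*(-426))) = 1/(-238*15*(1/221073) - 430900/(-3 - 173/4 - 213/4)) = 1/(-3570*1/221073 - 430900/(-199/2)) = 1/(-1190/73691 - 430900*(-2/199)) = 1/(-1190/73691 + 861800/199) = 1/(63506666990/14664509) = 14664509/63506666990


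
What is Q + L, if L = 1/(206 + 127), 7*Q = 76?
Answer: 25315/2331 ≈ 10.860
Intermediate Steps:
Q = 76/7 (Q = (⅐)*76 = 76/7 ≈ 10.857)
L = 1/333 ≈ 0.0030030
Q + L = 76/7 + 1/333 = 25315/2331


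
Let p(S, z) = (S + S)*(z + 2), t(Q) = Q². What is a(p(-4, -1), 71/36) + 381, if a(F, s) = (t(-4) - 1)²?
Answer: 606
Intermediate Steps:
p(S, z) = 2*S*(2 + z) (p(S, z) = (2*S)*(2 + z) = 2*S*(2 + z))
a(F, s) = 225 (a(F, s) = ((-4)² - 1)² = (16 - 1)² = 15² = 225)
a(p(-4, -1), 71/36) + 381 = 225 + 381 = 606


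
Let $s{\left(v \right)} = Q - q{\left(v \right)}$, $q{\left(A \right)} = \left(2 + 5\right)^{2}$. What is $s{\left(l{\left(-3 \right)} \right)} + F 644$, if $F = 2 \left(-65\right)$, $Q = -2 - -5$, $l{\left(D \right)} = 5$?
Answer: $-83766$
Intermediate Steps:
$q{\left(A \right)} = 49$ ($q{\left(A \right)} = 7^{2} = 49$)
$Q = 3$ ($Q = -2 + 5 = 3$)
$s{\left(v \right)} = -46$ ($s{\left(v \right)} = 3 - 49 = -46$)
$F = -130$
$s{\left(l{\left(-3 \right)} \right)} + F 644 = -46 - 83720 = -83766$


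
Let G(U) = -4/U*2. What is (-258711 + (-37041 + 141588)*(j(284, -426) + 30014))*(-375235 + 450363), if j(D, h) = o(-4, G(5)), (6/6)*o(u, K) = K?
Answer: 1178550843434952/5 ≈ 2.3571e+14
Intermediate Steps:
G(U) = -8/U
o(u, K) = K
j(D, h) = -8/5
(-258711 + (-37041 + 141588)*(j(284, -426) + 30014))*(-375235 + 450363) = (-258711 + (-37041 + 141588)*(-8/5 + 30014))*(-375235 + 450363) = (-258711 + 104547*(150062/5))*75128 = (-258711 + 15688531914/5)*75128 = (15687238359/5)*75128 = 1178550843434952/5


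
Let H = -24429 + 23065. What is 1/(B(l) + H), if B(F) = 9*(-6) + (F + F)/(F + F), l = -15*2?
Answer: -1/1417 ≈ -0.00070572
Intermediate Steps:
H = -1364
l = -30
B(F) = -53 (B(F) = -54 + (2*F)/((2*F)) = -54 + (2*F)*(1/(2*F)) = -54 + 1 = -53)
1/(B(l) + H) = 1/(-53 - 1364) = 1/(-1417) = -1/1417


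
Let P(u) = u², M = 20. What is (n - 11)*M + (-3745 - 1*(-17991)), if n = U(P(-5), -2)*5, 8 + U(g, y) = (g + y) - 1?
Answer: 15426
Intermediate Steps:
U(g, y) = -9 + g + y (U(g, y) = -8 + ((g + y) - 1) = -8 + (-1 + g + y) = -9 + g + y)
n = 70 (n = (-9 + (-5)² - 2)*5 = (-9 + 25 - 2)*5 = 14*5 = 70)
(n - 11)*M + (-3745 - 1*(-17991)) = (70 - 11)*20 + (-3745 - 1*(-17991)) = 59*20 + (-3745 + 17991) = 1180 + 14246 = 15426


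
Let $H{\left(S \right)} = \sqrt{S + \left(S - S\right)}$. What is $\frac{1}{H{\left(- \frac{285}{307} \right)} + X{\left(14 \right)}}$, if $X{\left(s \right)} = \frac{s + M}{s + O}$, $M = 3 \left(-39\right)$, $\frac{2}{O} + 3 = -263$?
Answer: $- \frac{411926767}{3084182368} - \frac{3463321 i \sqrt{87495}}{58599464992} \approx -0.13356 - 0.017482 i$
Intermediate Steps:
$O = - \frac{1}{133}$ ($O = \frac{2}{-3 - 263} = \frac{2}{-266} = 2 \left(- \frac{1}{266}\right) = - \frac{1}{133} \approx -0.0075188$)
$M = -117$
$H{\left(S \right)} = \sqrt{S}$ ($H{\left(S \right)} = \sqrt{S + 0} = \sqrt{S}$)
$X{\left(s \right)} = \frac{-117 + s}{- \frac{1}{133} + s}$ ($X{\left(s \right)} = \frac{s - 117}{s - \frac{1}{133}} = \frac{-117 + s}{- \frac{1}{133} + s}$)
$\frac{1}{H{\left(- \frac{285}{307} \right)} + X{\left(14 \right)}} = \frac{1}{\sqrt{- \frac{285}{307}} + \frac{133 \left(-117 + 14\right)}{-1 + 133 \cdot 14}} = \frac{1}{\sqrt{\left(-285\right) \frac{1}{307}} + 133 \frac{1}{-1 + 1862} \left(-103\right)} = \frac{1}{\sqrt{- \frac{285}{307}} + 133 \cdot \frac{1}{1861} \left(-103\right)} = \frac{1}{\frac{i \sqrt{87495}}{307} + 133 \cdot \frac{1}{1861} \left(-103\right)} = \frac{1}{\frac{i \sqrt{87495}}{307} - \frac{13699}{1861}} = \frac{1}{- \frac{13699}{1861} + \frac{i \sqrt{87495}}{307}}$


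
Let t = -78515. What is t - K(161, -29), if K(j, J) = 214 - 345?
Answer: -78384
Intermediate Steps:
K(j, J) = -131
t - K(161, -29) = -78515 - 1*(-131) = -78515 + 131 = -78384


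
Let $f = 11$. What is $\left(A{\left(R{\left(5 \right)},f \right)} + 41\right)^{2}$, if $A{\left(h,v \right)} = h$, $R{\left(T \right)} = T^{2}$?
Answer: $4356$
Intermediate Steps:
$\left(A{\left(R{\left(5 \right)},f \right)} + 41\right)^{2} = \left(5^{2} + 41\right)^{2} = \left(25 + 41\right)^{2} = 66^{2} = 4356$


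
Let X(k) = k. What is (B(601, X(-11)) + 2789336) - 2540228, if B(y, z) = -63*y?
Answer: 211245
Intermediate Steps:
(B(601, X(-11)) + 2789336) - 2540228 = (-63*601 + 2789336) - 2540228 = (-37863 + 2789336) - 2540228 = 2751473 - 2540228 = 211245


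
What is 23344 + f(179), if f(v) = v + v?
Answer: 23702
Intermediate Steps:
f(v) = 2*v
23344 + f(179) = 23344 + 2*179 = 23344 + 358 = 23702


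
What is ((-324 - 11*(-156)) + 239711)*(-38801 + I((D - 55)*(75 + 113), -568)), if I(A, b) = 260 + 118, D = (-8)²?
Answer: -9263900569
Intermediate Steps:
D = 64
I(A, b) = 378
((-324 - 11*(-156)) + 239711)*(-38801 + I((D - 55)*(75 + 113), -568)) = ((-324 - 11*(-156)) + 239711)*(-38801 + 378) = ((-324 + 1716) + 239711)*(-38423) = (1392 + 239711)*(-38423) = 241103*(-38423) = -9263900569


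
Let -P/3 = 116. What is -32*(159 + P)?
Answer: 6048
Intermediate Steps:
P = -348 (P = -3*116 = -348)
-32*(159 + P) = -32*(159 - 348) = -32*(-189) = 6048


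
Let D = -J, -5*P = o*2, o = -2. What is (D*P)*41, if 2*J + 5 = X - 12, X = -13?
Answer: 492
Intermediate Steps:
J = -15 (J = -5/2 + (-13 - 12)/2 = -5/2 + (½)*(-25) = -5/2 - 25/2 = -15)
P = ⅘ (P = -(-2)*2/5 = -⅕*(-4) = ⅘ ≈ 0.80000)
D = 15 (D = -1*(-15) = 15)
(D*P)*41 = (15*(⅘))*41 = 12*41 = 492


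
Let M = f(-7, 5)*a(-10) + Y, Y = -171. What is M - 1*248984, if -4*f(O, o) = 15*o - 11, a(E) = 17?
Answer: -249427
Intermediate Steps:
f(O, o) = 11/4 - 15*o/4 (f(O, o) = -(15*o - 11)/4 = -(-11 + 15*o)/4 = 11/4 - 15*o/4)
M = -443 (M = (11/4 - 15/4*5)*17 - 171 = (11/4 - 75/4)*17 - 171 = -16*17 - 171 = -272 - 171 = -443)
M - 1*248984 = -443 - 1*248984 = -443 - 248984 = -249427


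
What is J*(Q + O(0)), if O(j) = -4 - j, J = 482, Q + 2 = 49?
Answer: 20726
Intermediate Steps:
Q = 47 (Q = -2 + 49 = 47)
J*(Q + O(0)) = 482*(47 + (-4 - 1*0)) = 482*(47 + (-4 + 0)) = 482*(47 - 4) = 482*43 = 20726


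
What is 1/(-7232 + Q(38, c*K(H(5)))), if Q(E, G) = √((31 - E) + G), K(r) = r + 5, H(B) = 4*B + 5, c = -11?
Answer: -7232/52302161 - I*√337/52302161 ≈ -0.00013827 - 3.5099e-7*I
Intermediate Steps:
H(B) = 5 + 4*B
K(r) = 5 + r
Q(E, G) = √(31 + G - E)
1/(-7232 + Q(38, c*K(H(5)))) = 1/(-7232 + √(31 - 11*(5 + (5 + 4*5)) - 1*38)) = 1/(-7232 + √(31 - 11*(5 + (5 + 20)) - 38)) = 1/(-7232 + √(31 - 11*(5 + 25) - 38)) = 1/(-7232 + √(31 - 11*30 - 38)) = 1/(-7232 + √(31 - 330 - 38)) = 1/(-7232 + √(-337)) = 1/(-7232 + I*√337)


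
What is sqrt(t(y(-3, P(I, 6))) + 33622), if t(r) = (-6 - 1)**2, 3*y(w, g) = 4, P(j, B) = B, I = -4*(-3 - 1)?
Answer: sqrt(33671) ≈ 183.50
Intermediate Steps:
I = 16 (I = -4*(-4) = 16)
y(w, g) = 4/3 (y(w, g) = (1/3)*4 = 4/3)
t(r) = 49 (t(r) = (-7)**2 = 49)
sqrt(t(y(-3, P(I, 6))) + 33622) = sqrt(49 + 33622) = sqrt(33671)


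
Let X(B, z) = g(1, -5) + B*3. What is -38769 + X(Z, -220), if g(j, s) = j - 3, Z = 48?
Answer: -38627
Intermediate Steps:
g(j, s) = -3 + j
X(B, z) = -2 + 3*B (X(B, z) = (-3 + 1) + B*3 = -2 + 3*B)
-38769 + X(Z, -220) = -38769 + (-2 + 3*48) = -38769 + (-2 + 144) = -38769 + 142 = -38627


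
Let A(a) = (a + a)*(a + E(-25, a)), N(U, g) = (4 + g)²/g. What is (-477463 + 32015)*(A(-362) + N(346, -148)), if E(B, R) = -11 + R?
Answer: -8768196650208/37 ≈ -2.3698e+11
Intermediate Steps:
N(U, g) = (4 + g)²/g
A(a) = 2*a*(-11 + 2*a) (A(a) = (a + a)*(a + (-11 + a)) = (2*a)*(-11 + 2*a) = 2*a*(-11 + 2*a))
(-477463 + 32015)*(A(-362) + N(346, -148)) = (-477463 + 32015)*(2*(-362)*(-11 + 2*(-362)) + (4 - 148)²/(-148)) = -445448*(2*(-362)*(-11 - 724) - 1/148*(-144)²) = -445448*(2*(-362)*(-735) - 1/148*20736) = -445448*(532140 - 5184/37) = -445448*19683996/37 = -8768196650208/37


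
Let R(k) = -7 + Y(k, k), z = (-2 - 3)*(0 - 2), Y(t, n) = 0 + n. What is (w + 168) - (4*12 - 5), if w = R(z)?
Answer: 128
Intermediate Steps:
Y(t, n) = n
z = 10 (z = -5*(-2) = 10)
R(k) = -7 + k
w = 3 (w = -7 + 10 = 3)
(w + 168) - (4*12 - 5) = (3 + 168) - (4*12 - 5) = 171 - (48 - 5) = 171 - 1*43 = 171 - 43 = 128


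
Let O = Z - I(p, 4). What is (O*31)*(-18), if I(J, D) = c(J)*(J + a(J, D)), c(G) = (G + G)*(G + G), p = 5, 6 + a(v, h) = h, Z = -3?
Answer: 169074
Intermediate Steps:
a(v, h) = -6 + h
c(G) = 4*G**2 (c(G) = (2*G)*(2*G) = 4*G**2)
I(J, D) = 4*J**2*(-6 + D + J) (I(J, D) = (4*J**2)*(J + (-6 + D)) = (4*J**2)*(-6 + D + J) = 4*J**2*(-6 + D + J))
O = -303 (O = -3 - 4*5**2*(-6 + 4 + 5) = -3 - 4*25*3 = -3 - 1*300 = -3 - 300 = -303)
(O*31)*(-18) = -303*31*(-18) = -9393*(-18) = 169074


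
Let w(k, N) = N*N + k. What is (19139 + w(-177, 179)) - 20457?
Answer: 30546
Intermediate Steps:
w(k, N) = k + N² (w(k, N) = N² + k = k + N²)
(19139 + w(-177, 179)) - 20457 = (19139 + (-177 + 179²)) - 20457 = (19139 + (-177 + 32041)) - 20457 = (19139 + 31864) - 20457 = 51003 - 20457 = 30546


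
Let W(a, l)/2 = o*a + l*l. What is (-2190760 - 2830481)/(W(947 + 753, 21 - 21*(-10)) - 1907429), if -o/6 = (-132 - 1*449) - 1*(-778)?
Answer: 5021241/5819507 ≈ 0.86283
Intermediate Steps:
o = -1182 (o = -6*((-132 - 1*449) - 1*(-778)) = -6*((-132 - 449) + 778) = -6*(-581 + 778) = -6*197 = -1182)
W(a, l) = -2364*a + 2*l² (W(a, l) = 2*(-1182*a + l*l) = 2*(-1182*a + l²) = 2*(l² - 1182*a) = -2364*a + 2*l²)
(-2190760 - 2830481)/(W(947 + 753, 21 - 21*(-10)) - 1907429) = (-2190760 - 2830481)/((-2364*(947 + 753) + 2*(21 - 21*(-10))²) - 1907429) = -5021241/((-2364*1700 + 2*(21 + 210)²) - 1907429) = -5021241/((-4018800 + 2*231²) - 1907429) = -5021241/((-4018800 + 2*53361) - 1907429) = -5021241/((-4018800 + 106722) - 1907429) = -5021241/(-3912078 - 1907429) = -5021241/(-5819507) = -5021241*(-1/5819507) = 5021241/5819507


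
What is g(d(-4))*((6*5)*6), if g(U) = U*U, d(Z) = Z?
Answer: 2880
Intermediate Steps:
g(U) = U²
g(d(-4))*((6*5)*6) = (-4)²*((6*5)*6) = 16*(30*6) = 16*180 = 2880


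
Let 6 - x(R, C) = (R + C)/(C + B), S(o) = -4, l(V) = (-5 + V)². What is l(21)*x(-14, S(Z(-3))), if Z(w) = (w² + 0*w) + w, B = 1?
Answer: 0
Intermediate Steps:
Z(w) = w + w² (Z(w) = (w² + 0) + w = w² + w = w + w²)
x(R, C) = 6 - (C + R)/(1 + C) (x(R, C) = 6 - (R + C)/(C + 1) = 6 - (C + R)/(1 + C))
l(21)*x(-14, S(Z(-3))) = (-5 + 21)²*((6 - 1*(-14) + 5*(-4))/(1 - 4)) = 16²*((6 + 14 - 20)/(-3)) = 256*(-⅓*0) = 256*0 = 0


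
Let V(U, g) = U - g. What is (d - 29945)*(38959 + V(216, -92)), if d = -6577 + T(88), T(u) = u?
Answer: -1430653878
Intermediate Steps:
d = -6489 (d = -6577 + 88 = -6489)
(d - 29945)*(38959 + V(216, -92)) = (-6489 - 29945)*(38959 + (216 - 1*(-92))) = -36434*(38959 + (216 + 92)) = -36434*(38959 + 308) = -36434*39267 = -1430653878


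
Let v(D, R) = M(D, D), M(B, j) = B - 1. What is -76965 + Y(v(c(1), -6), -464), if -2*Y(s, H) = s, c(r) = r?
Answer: -76965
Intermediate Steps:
M(B, j) = -1 + B
v(D, R) = -1 + D
Y(s, H) = -s/2
-76965 + Y(v(c(1), -6), -464) = -76965 - (-1 + 1)/2 = -76965 - 1/2*0 = -76965 + 0 = -76965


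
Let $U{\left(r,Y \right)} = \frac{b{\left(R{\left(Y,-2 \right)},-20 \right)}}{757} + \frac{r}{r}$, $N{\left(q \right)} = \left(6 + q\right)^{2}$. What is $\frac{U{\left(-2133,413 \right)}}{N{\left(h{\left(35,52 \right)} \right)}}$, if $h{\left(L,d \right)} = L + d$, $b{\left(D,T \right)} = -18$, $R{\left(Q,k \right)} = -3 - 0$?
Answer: $\frac{739}{6547293} \approx 0.00011287$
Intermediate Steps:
$R{\left(Q,k \right)} = -3$ ($R{\left(Q,k \right)} = -3 + 0 = -3$)
$U{\left(r,Y \right)} = \frac{739}{757}$ ($U{\left(r,Y \right)} = - \frac{18}{757} + \frac{r}{r} = \left(-18\right) \frac{1}{757} + 1 = - \frac{18}{757} + 1 = \frac{739}{757}$)
$\frac{U{\left(-2133,413 \right)}}{N{\left(h{\left(35,52 \right)} \right)}} = \frac{739}{757 \left(6 + \left(35 + 52\right)\right)^{2}} = \frac{739}{757 \left(6 + 87\right)^{2}} = \frac{739}{757 \cdot 93^{2}} = \frac{739}{757 \cdot 8649} = \frac{739}{757} \cdot \frac{1}{8649} = \frac{739}{6547293}$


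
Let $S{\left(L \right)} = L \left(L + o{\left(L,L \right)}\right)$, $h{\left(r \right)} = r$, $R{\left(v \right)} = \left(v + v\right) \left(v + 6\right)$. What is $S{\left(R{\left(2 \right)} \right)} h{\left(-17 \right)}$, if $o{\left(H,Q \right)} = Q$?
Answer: $-34816$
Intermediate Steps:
$R{\left(v \right)} = 2 v \left(6 + v\right)$
$S{\left(L \right)} = 2 L^{2}$ ($S{\left(L \right)} = L \left(L + L\right) = L 2 L = 2 L^{2}$)
$S{\left(R{\left(2 \right)} \right)} h{\left(-17 \right)} = 2 \left(2 \cdot 2 \left(6 + 2\right)\right)^{2} \left(-17\right) = 2 \left(2 \cdot 2 \cdot 8\right)^{2} \left(-17\right) = 2 \cdot 32^{2} \left(-17\right) = 2 \cdot 1024 \left(-17\right) = 2048 \left(-17\right) = -34816$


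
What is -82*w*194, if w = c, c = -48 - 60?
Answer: 1718064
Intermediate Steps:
c = -108
w = -108
-82*w*194 = -82*(-108)*194 = 8856*194 = 1718064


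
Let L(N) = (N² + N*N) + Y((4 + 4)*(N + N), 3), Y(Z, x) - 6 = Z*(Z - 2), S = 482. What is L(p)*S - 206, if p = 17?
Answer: 35679362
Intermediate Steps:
Y(Z, x) = 6 + Z*(-2 + Z) (Y(Z, x) = 6 + Z*(Z - 2) = 6 + Z*(-2 + Z))
L(N) = 6 - 32*N + 258*N² (L(N) = (N² + N*N) + (6 + ((4 + 4)*(N + N))² - 2*(4 + 4)*(N + N)) = (N² + N²) + (6 + (8*(2*N))² - 16*2*N) = 2*N² + (6 + (16*N)² - 32*N) = 2*N² + (6 + 256*N² - 32*N) = 2*N² + (6 - 32*N + 256*N²) = 6 - 32*N + 258*N²)
L(p)*S - 206 = (6 - 32*17 + 258*17²)*482 - 206 = (6 - 544 + 258*289)*482 - 206 = (6 - 544 + 74562)*482 - 206 = 74024*482 - 206 = 35679568 - 206 = 35679362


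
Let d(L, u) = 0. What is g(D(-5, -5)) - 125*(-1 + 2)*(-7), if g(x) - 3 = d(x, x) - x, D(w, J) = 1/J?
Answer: 4391/5 ≈ 878.20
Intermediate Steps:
g(x) = 3 - x (g(x) = 3 + (0 - x) = 3 - x)
g(D(-5, -5)) - 125*(-1 + 2)*(-7) = (3 - 1/(-5)) - 125*(-1 + 2)*(-7) = (3 - 1*(-⅕)) - 125*(-7) = (3 + ⅕) - 125*(-7) = 16/5 + 875 = 4391/5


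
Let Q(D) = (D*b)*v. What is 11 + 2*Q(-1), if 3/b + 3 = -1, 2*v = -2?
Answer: 19/2 ≈ 9.5000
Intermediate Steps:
v = -1 (v = (1/2)*(-2) = -1)
b = -3/4 (b = 3/(-3 - 1) = 3/(-4) = 3*(-1/4) = -3/4 ≈ -0.75000)
Q(D) = 3*D/4 (Q(D) = (D*(-3/4))*(-1) = -3*D/4*(-1) = 3*D/4)
11 + 2*Q(-1) = 11 + 2*((3/4)*(-1)) = 11 + 2*(-3/4) = 11 - 3/2 = 19/2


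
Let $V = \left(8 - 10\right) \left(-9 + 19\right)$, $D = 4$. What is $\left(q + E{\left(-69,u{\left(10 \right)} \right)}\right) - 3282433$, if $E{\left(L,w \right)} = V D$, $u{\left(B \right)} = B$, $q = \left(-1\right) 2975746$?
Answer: $-6258259$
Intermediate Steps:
$q = -2975746$
$V = -20$ ($V = \left(-2\right) 10 = -20$)
$E{\left(L,w \right)} = -80$ ($E{\left(L,w \right)} = \left(-20\right) 4 = -80$)
$\left(q + E{\left(-69,u{\left(10 \right)} \right)}\right) - 3282433 = \left(-2975746 - 80\right) - 3282433 = -2975826 - 3282433 = -6258259$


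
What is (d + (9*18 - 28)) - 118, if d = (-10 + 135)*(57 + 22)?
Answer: 9891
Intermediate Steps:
d = 9875 (d = 125*79 = 9875)
(d + (9*18 - 28)) - 118 = (9875 + (9*18 - 28)) - 118 = (9875 + (162 - 28)) - 118 = (9875 + 134) - 118 = 10009 - 118 = 9891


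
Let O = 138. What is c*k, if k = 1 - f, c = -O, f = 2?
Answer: 138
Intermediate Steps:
c = -138 (c = -1*138 = -138)
k = -1 (k = 1 - 1*2 = 1 - 2 = -1)
c*k = -138*(-1) = 138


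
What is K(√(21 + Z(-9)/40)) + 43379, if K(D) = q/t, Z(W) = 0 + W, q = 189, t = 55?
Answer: 2386034/55 ≈ 43382.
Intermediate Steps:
Z(W) = W
K(D) = 189/55
K(√(21 + Z(-9)/40)) + 43379 = 189/55 + 43379 = 2386034/55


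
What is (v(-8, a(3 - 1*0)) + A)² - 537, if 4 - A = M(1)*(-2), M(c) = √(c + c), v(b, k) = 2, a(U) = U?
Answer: -493 + 24*√2 ≈ -459.06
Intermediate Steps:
M(c) = √2*√c (M(c) = √(2*c) = √2*√c)
A = 4 + 2*√2 (A = 4 - √2*√1*(-2) = 4 - √2*1*(-2) = 4 - √2*(-2) = 4 - (-2)*√2 = 4 + 2*√2 ≈ 6.8284)
(v(-8, a(3 - 1*0)) + A)² - 537 = (2 + (4 + 2*√2))² - 537 = (6 + 2*√2)² - 537 = -537 + (6 + 2*√2)²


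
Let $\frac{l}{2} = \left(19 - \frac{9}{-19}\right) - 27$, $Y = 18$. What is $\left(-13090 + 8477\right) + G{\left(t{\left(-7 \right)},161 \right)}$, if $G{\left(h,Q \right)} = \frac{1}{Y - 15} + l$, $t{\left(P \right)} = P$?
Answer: $- \frac{263780}{57} \approx -4627.7$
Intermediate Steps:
$l = - \frac{286}{19}$ ($l = 2 \left(\left(19 - \frac{9}{-19}\right) - 27\right) = 2 \left(\left(19 - - \frac{9}{19}\right) - 27\right) = 2 \left(\left(19 + \frac{9}{19}\right) - 27\right) = 2 \left(\frac{370}{19} - 27\right) = 2 \left(- \frac{143}{19}\right) = - \frac{286}{19} \approx -15.053$)
$G{\left(h,Q \right)} = - \frac{839}{57}$ ($G{\left(h,Q \right)} = \frac{1}{18 - 15} - \frac{286}{19} = \frac{1}{3} - \frac{286}{19} = - \frac{839}{57}$)
$\left(-13090 + 8477\right) + G{\left(t{\left(-7 \right)},161 \right)} = \left(-13090 + 8477\right) - \frac{839}{57} = -4613 - \frac{839}{57} = - \frac{263780}{57}$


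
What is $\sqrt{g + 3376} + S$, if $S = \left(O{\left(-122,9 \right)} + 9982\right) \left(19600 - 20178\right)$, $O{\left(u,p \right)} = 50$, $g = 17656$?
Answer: $-5798496 + 2 \sqrt{5258} \approx -5.7984 \cdot 10^{6}$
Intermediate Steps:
$S = -5798496$ ($S = \left(50 + 9982\right) \left(19600 - 20178\right) = 10032 \left(-578\right) = -5798496$)
$\sqrt{g + 3376} + S = \sqrt{17656 + 3376} - 5798496 = \sqrt{21032} - 5798496 = 2 \sqrt{5258} - 5798496 = -5798496 + 2 \sqrt{5258}$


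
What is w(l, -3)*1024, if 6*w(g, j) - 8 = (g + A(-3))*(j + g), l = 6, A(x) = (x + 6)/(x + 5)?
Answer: 15616/3 ≈ 5205.3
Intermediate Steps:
A(x) = (6 + x)/(5 + x)
w(g, j) = 4/3 + (3/2 + g)*(g + j)/6 (w(g, j) = 4/3 + ((g + (6 - 3)/(5 - 3))*(j + g))/6 = 4/3 + ((g + 3/2)*(g + j))/6 = 4/3 + ((3/2 + g)*(g + j))/6 = 4/3 + (3/2 + g)*(g + j)/6)
w(l, -3)*1024 = (4/3 + (¼)*6 + (¼)*(-3) + (⅙)*6² + (⅙)*6*(-3))*1024 = (4/3 + 3/2 - ¾ + (⅙)*36 - 3)*1024 = (4/3 + 3/2 - ¾ + 6 - 3)*1024 = (61/12)*1024 = 15616/3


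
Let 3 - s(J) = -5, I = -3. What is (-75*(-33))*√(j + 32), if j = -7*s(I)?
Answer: 4950*I*√6 ≈ 12125.0*I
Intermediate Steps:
s(J) = 8 (s(J) = 3 - 1*(-5) = 3 + 5 = 8)
j = -56 (j = -7*8 = -56)
(-75*(-33))*√(j + 32) = (-75*(-33))*√(-56 + 32) = 2475*√(-24) = 2475*(2*I*√6) = 4950*I*√6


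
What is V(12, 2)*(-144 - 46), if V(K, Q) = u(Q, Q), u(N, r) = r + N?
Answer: -760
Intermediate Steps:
u(N, r) = N + r
V(K, Q) = 2*Q (V(K, Q) = Q + Q = 2*Q)
V(12, 2)*(-144 - 46) = (2*2)*(-144 - 46) = 4*(-190) = -760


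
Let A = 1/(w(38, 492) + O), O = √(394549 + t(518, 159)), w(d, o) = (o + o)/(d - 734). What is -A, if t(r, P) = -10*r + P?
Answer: -1189/327591367 - 1682*√97382/327591367 ≈ -0.0016059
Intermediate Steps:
w(d, o) = 2*o/(-734 + d) (w(d, o) = (2*o)/(-734 + d) = 2*o/(-734 + d))
t(r, P) = P - 10*r
O = 2*√97382 (O = √(394549 + (159 - 10*518)) = √(394549 + (159 - 5180)) = √(394549 - 5021) = √389528 = 2*√97382 ≈ 624.12)
A = 1/(-41/29 + 2*√97382) (A = 1/(2*492/(-734 + 38) + 2*√97382) = 1/(2*492/(-696) + 2*√97382) = 1/(2*492*(-1/696) + 2*√97382) = 1/(-41/29 + 2*√97382) ≈ 0.0016059)
-A = -(1189/327591367 + 1682*√97382/327591367) = -1189/327591367 - 1682*√97382/327591367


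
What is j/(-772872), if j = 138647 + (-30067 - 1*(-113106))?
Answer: -110843/386436 ≈ -0.28683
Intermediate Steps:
j = 221686 (j = 138647 + (-30067 + 113106) = 138647 + 83039 = 221686)
j/(-772872) = 221686/(-772872) = 221686*(-1/772872) = -110843/386436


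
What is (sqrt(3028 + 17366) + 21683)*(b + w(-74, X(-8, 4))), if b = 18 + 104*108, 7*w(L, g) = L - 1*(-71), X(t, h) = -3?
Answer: 1707471201/7 + 236241*sqrt(2266)/7 ≈ 2.4553e+8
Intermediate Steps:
w(L, g) = 71/7 + L/7 (w(L, g) = (L - 1*(-71))/7 = (L + 71)/7 = (71 + L)/7 = 71/7 + L/7)
b = 11250 (b = 18 + 11232 = 11250)
(sqrt(3028 + 17366) + 21683)*(b + w(-74, X(-8, 4))) = (sqrt(3028 + 17366) + 21683)*(11250 + (71/7 + (1/7)*(-74))) = (sqrt(20394) + 21683)*(11250 + (71/7 - 74/7)) = (3*sqrt(2266) + 21683)*(11250 - 3/7) = (21683 + 3*sqrt(2266))*(78747/7) = 1707471201/7 + 236241*sqrt(2266)/7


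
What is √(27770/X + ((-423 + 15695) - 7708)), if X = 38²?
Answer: 13*√64794/38 ≈ 87.082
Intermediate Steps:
X = 1444
√(27770/X + ((-423 + 15695) - 7708)) = √(27770/1444 + ((-423 + 15695) - 7708)) = √(27770*(1/1444) + (15272 - 7708)) = √(13885/722 + 7564) = √(5475093/722) = 13*√64794/38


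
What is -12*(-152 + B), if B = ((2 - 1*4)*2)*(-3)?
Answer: 1680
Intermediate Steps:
B = 12 (B = ((2 - 4)*2)*(-3) = -2*2*(-3) = -4*(-3) = 12)
-12*(-152 + B) = -12*(-152 + 12) = -12*(-140) = 1680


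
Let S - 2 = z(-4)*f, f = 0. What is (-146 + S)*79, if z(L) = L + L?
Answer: -11376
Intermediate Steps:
z(L) = 2*L
S = 2 (S = 2 + (2*(-4))*0 = 2 - 8*0 = 2 + 0 = 2)
(-146 + S)*79 = (-146 + 2)*79 = -144*79 = -11376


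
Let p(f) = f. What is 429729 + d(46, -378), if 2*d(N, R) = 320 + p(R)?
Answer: 429700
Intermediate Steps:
d(N, R) = 160 + R/2 (d(N, R) = (320 + R)/2 = 160 + R/2)
429729 + d(46, -378) = 429729 + (160 + (1/2)*(-378)) = 429729 + (160 - 189) = 429729 - 29 = 429700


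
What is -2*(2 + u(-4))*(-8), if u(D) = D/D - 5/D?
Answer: 68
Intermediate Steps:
u(D) = 1 - 5/D
-2*(2 + u(-4))*(-8) = -2*(2 + (-5 - 4)/(-4))*(-8) = -2*(2 - ¼*(-9))*(-8) = -2*(2 + 9/4)*(-8) = -2*(17/4)*(-8) = -17*(-8)/2 = -1*(-68) = 68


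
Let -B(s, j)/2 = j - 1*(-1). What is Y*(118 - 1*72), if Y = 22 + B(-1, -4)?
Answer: 1288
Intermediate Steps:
B(s, j) = -2 - 2*j (B(s, j) = -2*(j - 1*(-1)) = -2*(j + 1) = -2*(1 + j) = -2 - 2*j)
Y = 28 (Y = 22 + (-2 - 2*(-4)) = 22 + (-2 + 8) = 22 + 6 = 28)
Y*(118 - 1*72) = 28*(118 - 1*72) = 28*(118 - 72) = 28*46 = 1288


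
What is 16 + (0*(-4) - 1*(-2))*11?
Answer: 38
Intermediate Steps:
16 + (0*(-4) - 1*(-2))*11 = 16 + (0 + 2)*11 = 16 + 2*11 = 16 + 22 = 38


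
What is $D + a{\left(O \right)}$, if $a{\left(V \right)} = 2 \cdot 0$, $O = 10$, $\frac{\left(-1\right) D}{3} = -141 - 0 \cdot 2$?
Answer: $423$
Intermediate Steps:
$D = 423$ ($D = - 3 \left(-141 - 0 \cdot 2\right) = - 3 \left(-141 - 0\right) = - 3 \left(-141 + 0\right) = \left(-3\right) \left(-141\right) = 423$)
$a{\left(V \right)} = 0$
$D + a{\left(O \right)} = 423 + 0 = 423$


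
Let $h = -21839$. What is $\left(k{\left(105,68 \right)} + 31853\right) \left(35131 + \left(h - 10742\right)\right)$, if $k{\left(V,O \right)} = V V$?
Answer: $109338900$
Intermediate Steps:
$k{\left(V,O \right)} = V^{2}$
$\left(k{\left(105,68 \right)} + 31853\right) \left(35131 + \left(h - 10742\right)\right) = \left(105^{2} + 31853\right) \left(35131 - 32581\right) = \left(11025 + 31853\right) \left(35131 - 32581\right) = 42878 \left(35131 - 32581\right) = 42878 \cdot 2550 = 109338900$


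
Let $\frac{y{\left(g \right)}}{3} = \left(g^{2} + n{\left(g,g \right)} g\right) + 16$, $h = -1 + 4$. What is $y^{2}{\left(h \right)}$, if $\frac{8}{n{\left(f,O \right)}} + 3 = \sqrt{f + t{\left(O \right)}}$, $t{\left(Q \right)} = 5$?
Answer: $61353 + 40608 \sqrt{2} \approx 1.1878 \cdot 10^{5}$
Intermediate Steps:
$h = 3$
$n{\left(f,O \right)} = \frac{8}{-3 + \sqrt{5 + f}}$ ($n{\left(f,O \right)} = \frac{8}{-3 + \sqrt{f + 5}} = \frac{8}{-3 + \sqrt{5 + f}}$)
$y{\left(g \right)} = 48 + 3 g^{2} + \frac{24 g}{-3 + \sqrt{5 + g}}$ ($y{\left(g \right)} = 3 \left(\left(g^{2} + \frac{8}{-3 + \sqrt{5 + g}} g\right) + 16\right) = 3 \left(\left(g^{2} + \frac{8 g}{-3 + \sqrt{5 + g}}\right) + 16\right) = 3 \left(16 + g^{2} + \frac{8 g}{-3 + \sqrt{5 + g}}\right) = 48 + 3 g^{2} + \frac{24 g}{-3 + \sqrt{5 + g}}$)
$y^{2}{\left(h \right)} = \left(\frac{3 \left(8 \cdot 3 + \left(-3 + \sqrt{5 + 3}\right) \left(16 + 3^{2}\right)\right)}{-3 + \sqrt{5 + 3}}\right)^{2} = \left(\frac{3 \left(24 + \left(-3 + \sqrt{8}\right) \left(16 + 9\right)\right)}{-3 + \sqrt{8}}\right)^{2} = \left(\frac{3 \left(24 + \left(-3 + 2 \sqrt{2}\right) 25\right)}{-3 + 2 \sqrt{2}}\right)^{2} = \left(\frac{3 \left(24 - \left(75 - 50 \sqrt{2}\right)\right)}{-3 + 2 \sqrt{2}}\right)^{2} = \left(\frac{3 \left(-51 + 50 \sqrt{2}\right)}{-3 + 2 \sqrt{2}}\right)^{2} = \frac{9 \left(-51 + 50 \sqrt{2}\right)^{2}}{\left(-3 + 2 \sqrt{2}\right)^{2}}$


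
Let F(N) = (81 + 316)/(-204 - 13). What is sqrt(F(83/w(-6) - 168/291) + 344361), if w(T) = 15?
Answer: 2*sqrt(4053882245)/217 ≈ 586.82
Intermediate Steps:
F(N) = -397/217 (F(N) = 397/(-217) = 397*(-1/217) = -397/217)
sqrt(F(83/w(-6) - 168/291) + 344361) = sqrt(-397/217 + 344361) = sqrt(74725940/217) = 2*sqrt(4053882245)/217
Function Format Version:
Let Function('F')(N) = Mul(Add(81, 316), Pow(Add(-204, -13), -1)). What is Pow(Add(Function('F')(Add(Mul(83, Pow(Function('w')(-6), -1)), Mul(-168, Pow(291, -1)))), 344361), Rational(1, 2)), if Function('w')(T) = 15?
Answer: Mul(Rational(2, 217), Pow(4053882245, Rational(1, 2))) ≈ 586.82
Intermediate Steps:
Function('F')(N) = Rational(-397, 217) (Function('F')(N) = Mul(397, Pow(-217, -1)) = Mul(397, Rational(-1, 217)) = Rational(-397, 217))
Pow(Add(Function('F')(Add(Mul(83, Pow(Function('w')(-6), -1)), Mul(-168, Pow(291, -1)))), 344361), Rational(1, 2)) = Pow(Add(Rational(-397, 217), 344361), Rational(1, 2)) = Pow(Rational(74725940, 217), Rational(1, 2)) = Mul(Rational(2, 217), Pow(4053882245, Rational(1, 2)))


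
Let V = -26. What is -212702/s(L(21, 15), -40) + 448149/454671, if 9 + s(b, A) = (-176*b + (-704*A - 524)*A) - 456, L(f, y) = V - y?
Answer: 196361935901/166514008773 ≈ 1.1793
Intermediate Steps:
L(f, y) = -26 - y
s(b, A) = -465 - 176*b + A*(-524 - 704*A) (s(b, A) = -9 + ((-176*b + (-704*A - 524)*A) - 456) = -9 + ((-176*b + (-524 - 704*A)*A) - 456) = -9 + ((-176*b + A*(-524 - 704*A)) - 456) = -9 + (-456 - 176*b + A*(-524 - 704*A)) = -465 - 176*b + A*(-524 - 704*A))
-212702/s(L(21, 15), -40) + 448149/454671 = -212702/(-465 - 704*(-40)² - 524*(-40) - 176*(-26 - 1*15)) + 448149/454671 = -212702/(-465 - 704*1600 + 20960 - 176*(-26 - 15)) + 448149*(1/454671) = -212702/(-465 - 1126400 + 20960 - 176*(-41)) + 149383/151557 = -212702/(-465 - 1126400 + 20960 + 7216) + 149383/151557 = -212702/(-1098689) + 149383/151557 = -212702*(-1/1098689) + 149383/151557 = 212702/1098689 + 149383/151557 = 196361935901/166514008773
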